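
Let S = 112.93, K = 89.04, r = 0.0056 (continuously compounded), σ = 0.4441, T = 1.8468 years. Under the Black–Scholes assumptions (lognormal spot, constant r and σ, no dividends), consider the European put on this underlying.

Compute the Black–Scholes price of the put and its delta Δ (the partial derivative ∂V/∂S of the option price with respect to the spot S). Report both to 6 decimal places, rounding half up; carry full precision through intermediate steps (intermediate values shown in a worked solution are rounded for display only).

price = 13.352025
Δ = -0.238008

σ√T = 0.4441·√1.8468 = 0.603519
d₁ = (ln(S/K) + (r+σ²/2)T) / (σ√T) = (ln(112.93/89.04) + (0.0056+0.4441²/2)·1.8468) / 0.603519 = (0.237682 + 0.192459) / 0.603519 = 0.712723
d₂ = d₁ − σ√T = 0.712723 − 0.603519 = 0.109205
e^{−rT} = e^{−0.0056·1.8468} = 0.989711
N(−d₁) = 0.238008,  N(−d₂) = 0.456520
Put price V = K·e^{−rT}·N(−d₂) − S·N(−d₁) = 40.230319 − 26.878294 = 13.352025
Δ = −N(−d₁) = -0.238008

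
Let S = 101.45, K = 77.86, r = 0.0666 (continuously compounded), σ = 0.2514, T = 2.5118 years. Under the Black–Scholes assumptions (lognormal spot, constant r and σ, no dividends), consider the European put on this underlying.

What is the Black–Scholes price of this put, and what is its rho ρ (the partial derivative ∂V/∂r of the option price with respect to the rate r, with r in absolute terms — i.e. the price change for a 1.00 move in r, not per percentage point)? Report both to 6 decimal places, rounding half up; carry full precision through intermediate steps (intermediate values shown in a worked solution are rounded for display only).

σ√T = 0.2514·√2.5118 = 0.398435
d₁ = (ln(S/K) + (r+σ²/2)T) / (σ√T) = (ln(101.45/77.86) + (0.0666+0.2514²/2)·2.5118) / 0.398435 = (0.264654 + 0.246661) / 0.398435 = 1.283307
d₂ = d₁ − σ√T = 1.283307 − 0.398435 = 0.884872
e^{−rT} = e^{−0.0666·2.5118} = 0.845958
N(−d₁) = 0.099692,  N(−d₂) = 0.188113
Put price V = K·e^{−rT}·N(−d₂) − S·N(−d₁) = 12.390289 − 10.113774 = 2.276515
ρ = −K·T·e^{−rT}·N(−d₂) = -31.121929

price = 2.276515
ρ = -31.121929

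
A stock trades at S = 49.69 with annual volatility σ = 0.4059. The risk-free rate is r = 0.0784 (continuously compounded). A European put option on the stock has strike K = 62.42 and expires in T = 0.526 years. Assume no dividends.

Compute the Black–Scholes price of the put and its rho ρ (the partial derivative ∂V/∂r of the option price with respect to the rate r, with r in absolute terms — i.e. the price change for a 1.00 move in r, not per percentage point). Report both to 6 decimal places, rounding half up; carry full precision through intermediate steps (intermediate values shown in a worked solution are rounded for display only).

price = 12.752423
ρ = -24.665159

σ√T = 0.4059·√0.526 = 0.294382
d₁ = (ln(S/K) + (r+σ²/2)T) / (σ√T) = (ln(49.69/62.42) + (0.0784+0.4059²/2)·0.526) / 0.294382 = (-0.228082 + 0.084569) / 0.294382 = -0.487506
d₂ = d₁ − σ√T = -0.487506 − 0.294382 = -0.781888
e^{−rT} = e^{−0.0784·0.526} = 0.959600
N(−d₁) = 0.687050,  N(−d₂) = 0.782860
Put price V = K·e^{−rT}·N(−d₂) − S·N(−d₁) = 46.891937 − 34.139514 = 12.752423
ρ = −K·T·e^{−rT}·N(−d₂) = -24.665159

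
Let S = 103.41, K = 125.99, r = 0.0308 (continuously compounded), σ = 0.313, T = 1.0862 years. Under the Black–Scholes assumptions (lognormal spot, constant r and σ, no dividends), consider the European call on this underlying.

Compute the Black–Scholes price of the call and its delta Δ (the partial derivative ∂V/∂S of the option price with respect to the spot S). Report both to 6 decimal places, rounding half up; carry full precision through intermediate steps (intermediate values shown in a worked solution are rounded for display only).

price = 7.161445
Δ = 0.367012

σ√T = 0.313·√1.0862 = 0.326211
d₁ = (ln(S/K) + (r+σ²/2)T) / (σ√T) = (ln(103.41/125.99) + (0.0308+0.313²/2)·1.0862) / 0.326211 = (-0.197501 + 0.086662) / 0.326211 = -0.339776
d₂ = d₁ − σ√T = -0.339776 − 0.326211 = -0.665988
e^{−rT} = e^{−0.0308·1.0862} = 0.967098
N(d₁) = 0.367012,  N(d₂) = 0.252709
Call price V = S·N(d₁) − K·e^{−rT}·N(d₂) = 37.952760 − 30.791315 = 7.161445
Δ = N(d₁) = 0.367012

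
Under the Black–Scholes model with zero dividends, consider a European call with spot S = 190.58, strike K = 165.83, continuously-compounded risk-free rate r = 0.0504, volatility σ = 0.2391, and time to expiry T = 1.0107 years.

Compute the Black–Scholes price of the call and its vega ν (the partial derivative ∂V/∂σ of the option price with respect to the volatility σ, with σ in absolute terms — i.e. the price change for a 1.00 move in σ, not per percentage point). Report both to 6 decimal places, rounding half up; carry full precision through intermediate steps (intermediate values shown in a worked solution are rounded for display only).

σ√T = 0.2391·√1.0107 = 0.240376
d₁ = (ln(S/K) + (r+σ²/2)T) / (σ√T) = (ln(190.58/165.83) + (0.0504+0.2391²/2)·1.0107) / 0.240376 = (0.139109 + 0.079830) / 0.240376 = 0.910817
d₂ = d₁ − σ√T = 0.910817 − 0.240376 = 0.670442
e^{−rT} = e^{−0.0504·1.0107} = 0.950336
N(d₁) = 0.818804,  N(d₂) = 0.748712
Call price V = S·N(d₁) − K·e^{−rT}·N(d₂) = 156.047701 − 117.992701 = 38.055001
φ(d₁) = (1/√(2π))·e^{−d₁²/2} = 0.263492
ν = S·φ(d₁)·√T = 50.484230

price = 38.055001
ν = 50.484230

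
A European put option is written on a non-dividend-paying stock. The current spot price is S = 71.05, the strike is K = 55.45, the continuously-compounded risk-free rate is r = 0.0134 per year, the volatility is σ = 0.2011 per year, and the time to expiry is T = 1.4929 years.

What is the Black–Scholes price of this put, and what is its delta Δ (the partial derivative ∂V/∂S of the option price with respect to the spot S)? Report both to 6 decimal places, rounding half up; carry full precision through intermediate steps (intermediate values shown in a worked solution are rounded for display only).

price = 1.062711
Δ = -0.112530

σ√T = 0.2011·√1.4929 = 0.245713
d₁ = (ln(S/K) + (r+σ²/2)T) / (σ√T) = (ln(71.05/55.45) + (0.0134+0.2011²/2)·1.4929) / 0.245713 = (0.247902 + 0.050192) / 0.245713 = 1.213183
d₂ = d₁ − σ√T = 1.213183 − 0.245713 = 0.967470
e^{−rT} = e^{−0.0134·1.4929} = 0.980194
N(−d₁) = 0.112530,  N(−d₂) = 0.166654
Put price V = K·e^{−rT}·N(−d₂) − S·N(−d₁) = 9.057963 − 7.995252 = 1.062711
Δ = −N(−d₁) = -0.112530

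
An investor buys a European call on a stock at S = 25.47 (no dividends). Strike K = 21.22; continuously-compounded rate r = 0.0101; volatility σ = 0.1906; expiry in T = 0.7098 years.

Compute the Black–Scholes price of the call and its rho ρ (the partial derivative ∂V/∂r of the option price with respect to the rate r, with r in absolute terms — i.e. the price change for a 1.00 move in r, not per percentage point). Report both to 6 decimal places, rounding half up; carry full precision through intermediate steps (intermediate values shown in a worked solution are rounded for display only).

price = 4.617845
ρ = 12.929526

σ√T = 0.1906·√0.7098 = 0.160580
d₁ = (ln(S/K) + (r+σ²/2)T) / (σ√T) = (ln(25.47/21.22) + (0.0101+0.1906²/2)·0.7098) / 0.160580 = (0.182557 + 0.020062) / 0.160580 = 1.261797
d₂ = d₁ − σ√T = 1.261797 − 0.160580 = 1.101217
e^{−rT} = e^{−0.0101·0.7098} = 0.992857
N(d₁) = 0.896489,  N(d₂) = 0.864599
Call price V = S·N(d₁) − K·e^{−rT}·N(d₂) = 22.833576 − 18.215731 = 4.617845
ρ = K·T·e^{−rT}·N(d₂) = 12.929526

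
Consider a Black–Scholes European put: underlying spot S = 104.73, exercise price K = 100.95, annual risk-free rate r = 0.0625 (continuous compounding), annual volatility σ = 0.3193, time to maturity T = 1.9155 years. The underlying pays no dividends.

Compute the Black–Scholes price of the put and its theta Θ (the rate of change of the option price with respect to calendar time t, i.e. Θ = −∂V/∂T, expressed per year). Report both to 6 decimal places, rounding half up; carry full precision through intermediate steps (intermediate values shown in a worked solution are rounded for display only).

price = 10.437448
Θ = -1.582773

σ√T = 0.3193·√1.9155 = 0.441916
d₁ = (ln(S/K) + (r+σ²/2)T) / (σ√T) = (ln(104.73/100.95) + (0.0625+0.3193²/2)·1.9155) / 0.441916 = (0.036760 + 0.217364) / 0.441916 = 0.575050
d₂ = d₁ − σ√T = 0.575050 − 0.441916 = 0.133134
e^{−rT} = e^{−0.0625·1.9155} = 0.887170
N(−d₁) = 0.282629,  N(−d₂) = 0.447044
Put price V = K·e^{−rT}·N(−d₂) − S·N(−d₁) = 40.037151 − 29.599703 = 10.437448
φ(d₁) = (1/√(2π))·e^{−d₁²/2} = 0.338145
Θ = −S·φ(d₁)·σ/(2√T) + r·K·e^{−rT}·N(−d₂) = −4.085095 + 2.502322 = -1.582773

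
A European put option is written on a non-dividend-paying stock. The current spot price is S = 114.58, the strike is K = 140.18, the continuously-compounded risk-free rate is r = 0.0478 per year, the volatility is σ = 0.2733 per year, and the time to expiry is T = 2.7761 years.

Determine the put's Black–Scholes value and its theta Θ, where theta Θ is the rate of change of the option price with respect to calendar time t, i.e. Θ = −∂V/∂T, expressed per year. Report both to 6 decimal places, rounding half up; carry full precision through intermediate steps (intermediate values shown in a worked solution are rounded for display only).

price = 25.703338
Θ = 0.062561

σ√T = 0.2733·√2.7761 = 0.455362
d₁ = (ln(S/K) + (r+σ²/2)T) / (σ√T) = (ln(114.58/140.18) + (0.0478+0.2733²/2)·2.7761) / 0.455362 = (-0.201654 + 0.236375) / 0.455362 = 0.076249
d₂ = d₁ − σ√T = 0.076249 − 0.455362 = -0.379113
e^{−rT} = e^{−0.0478·2.7761} = 0.875730
N(−d₁) = 0.469610,  N(−d₂) = 0.647698
Put price V = K·e^{−rT}·N(−d₂) − S·N(−d₁) = 79.511302 − 53.807964 = 25.703338
φ(d₁) = (1/√(2π))·e^{−d₁²/2} = 0.397784
Θ = −S·φ(d₁)·σ/(2√T) + r·K·e^{−rT}·N(−d₂) = −3.738079 + 3.800640 = 0.062561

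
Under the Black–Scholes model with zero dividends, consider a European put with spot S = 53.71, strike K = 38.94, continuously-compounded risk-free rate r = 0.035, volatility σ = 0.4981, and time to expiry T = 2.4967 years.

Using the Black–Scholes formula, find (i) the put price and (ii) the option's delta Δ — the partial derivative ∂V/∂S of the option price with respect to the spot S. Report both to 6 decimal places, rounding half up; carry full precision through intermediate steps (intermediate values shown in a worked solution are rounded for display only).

σ√T = 0.4981·√2.4967 = 0.787045
d₁ = (ln(S/K) + (r+σ²/2)T) / (σ√T) = (ln(53.71/38.94) + (0.035+0.4981²/2)·2.4967) / 0.787045 = (0.321577 + 0.397105) / 0.787045 = 0.913139
d₂ = d₁ − σ√T = 0.913139 − 0.787045 = 0.126094
e^{−rT} = e^{−0.035·2.4967} = 0.916325
N(−d₁) = 0.180585,  N(−d₂) = 0.449829
Put price V = K·e^{−rT}·N(−d₂) − S·N(−d₁) = 16.050650 − 9.699204 = 6.351446
Δ = −N(−d₁) = -0.180585

price = 6.351446
Δ = -0.180585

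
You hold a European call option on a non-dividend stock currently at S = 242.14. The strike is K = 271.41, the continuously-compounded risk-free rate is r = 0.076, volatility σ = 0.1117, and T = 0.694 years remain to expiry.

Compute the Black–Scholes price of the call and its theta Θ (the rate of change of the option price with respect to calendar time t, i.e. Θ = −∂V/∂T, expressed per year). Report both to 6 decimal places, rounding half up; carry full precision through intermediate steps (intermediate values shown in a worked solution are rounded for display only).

σ√T = 0.1117·√0.694 = 0.093054
d₁ = (ln(S/K) + (r+σ²/2)T) / (σ√T) = (ln(242.14/271.41) + (0.076+0.1117²/2)·0.694) / 0.093054 = (-0.114115 + 0.057073) / 0.093054 = -0.612992
d₂ = d₁ − σ√T = -0.612992 − 0.093054 = -0.706045
e^{−rT} = e^{−0.076·0.694} = 0.948623
N(d₁) = 0.269941,  N(d₂) = 0.240080
Call price V = S·N(d₁) − K·e^{−rT}·N(d₂) = 65.363500 − 61.812378 = 3.551122
φ(d₁) = (1/√(2π))·e^{−d₁²/2} = 0.330609
Θ = −S·φ(d₁)·σ/(2√T) − r·K·e^{−rT}·N(d₂) = −5.366919 − 4.697741 = -10.064660

price = 3.551122
Θ = -10.064660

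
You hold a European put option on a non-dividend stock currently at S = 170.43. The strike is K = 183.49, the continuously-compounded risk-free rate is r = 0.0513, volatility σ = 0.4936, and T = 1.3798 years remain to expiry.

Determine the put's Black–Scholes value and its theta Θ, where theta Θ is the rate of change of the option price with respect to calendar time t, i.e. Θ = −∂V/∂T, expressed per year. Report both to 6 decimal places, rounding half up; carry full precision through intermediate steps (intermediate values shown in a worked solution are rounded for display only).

σ√T = 0.4936·√1.3798 = 0.579807
d₁ = (ln(S/K) + (r+σ²/2)T) / (σ√T) = (ln(170.43/183.49) + (0.0513+0.4936²/2)·1.3798) / 0.579807 = (-0.073836 + 0.238872) / 0.579807 = 0.284640
d₂ = d₁ − σ√T = 0.284640 − 0.579807 = -0.295167
e^{−rT} = e^{−0.0513·1.3798} = 0.931663
N(−d₁) = 0.387960,  N(−d₂) = 0.616067
Put price V = K·e^{−rT}·N(−d₂) − S·N(−d₁) = 105.317172 − 66.120026 = 39.197147
φ(d₁) = (1/√(2π))·e^{−d₁²/2} = 0.383104
Θ = −S·φ(d₁)·σ/(2√T) + r·K·e^{−rT}·N(−d₂) = −13.718289 + 5.402771 = -8.315518

price = 39.197147
Θ = -8.315518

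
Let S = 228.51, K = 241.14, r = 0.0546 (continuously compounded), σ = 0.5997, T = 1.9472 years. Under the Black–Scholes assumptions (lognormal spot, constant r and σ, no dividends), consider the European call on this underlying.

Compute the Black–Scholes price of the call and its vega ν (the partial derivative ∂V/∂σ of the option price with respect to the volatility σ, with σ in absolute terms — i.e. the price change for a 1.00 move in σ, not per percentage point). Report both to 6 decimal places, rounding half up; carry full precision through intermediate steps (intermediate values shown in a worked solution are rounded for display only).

price = 78.202672
ν = 113.303739

σ√T = 0.5997·√1.9472 = 0.836834
d₁ = (ln(S/K) + (r+σ²/2)T) / (σ√T) = (ln(228.51/241.14) + (0.0546+0.5997²/2)·1.9472) / 0.836834 = (-0.053798 + 0.456463) / 0.836834 = 0.481177
d₂ = d₁ − σ√T = 0.481177 − 0.836834 = -0.355657
e^{−rT} = e^{−0.0546·1.9472} = 0.899139
N(d₁) = 0.684805,  N(d₂) = 0.361049
Call price V = S·N(d₁) − K·e^{−rT}·N(d₂) = 156.484683 − 78.282011 = 78.202672
φ(d₁) = (1/√(2π))·e^{−d₁²/2} = 0.355332
ν = S·φ(d₁)·√T = 113.303739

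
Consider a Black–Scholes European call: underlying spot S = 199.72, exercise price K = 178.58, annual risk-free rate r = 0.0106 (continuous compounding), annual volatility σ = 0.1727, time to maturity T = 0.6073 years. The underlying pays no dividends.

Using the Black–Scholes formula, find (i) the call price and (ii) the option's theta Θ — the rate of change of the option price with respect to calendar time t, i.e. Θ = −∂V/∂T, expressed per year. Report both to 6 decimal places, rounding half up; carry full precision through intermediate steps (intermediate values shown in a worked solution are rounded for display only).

σ√T = 0.1727·√0.6073 = 0.134584
d₁ = (ln(S/K) + (r+σ²/2)T) / (σ√T) = (ln(199.72/178.58) + (0.0106+0.1727²/2)·0.6073) / 0.134584 = (0.111880 + 0.015494) / 0.134584 = 0.946423
d₂ = d₁ − σ√T = 0.946423 − 0.134584 = 0.811839
e^{−rT} = e^{−0.0106·0.6073} = 0.993583
N(d₁) = 0.828034,  N(d₂) = 0.791558
Call price V = S·N(d₁) − K·e^{−rT}·N(d₂) = 165.374856 − 140.449368 = 24.925488
φ(d₁) = (1/√(2π))·e^{−d₁²/2} = 0.254922
Θ = −S·φ(d₁)·σ/(2√T) − r·K·e^{−rT}·N(d₂) = −5.641441 − 1.488763 = -7.130204

price = 24.925488
Θ = -7.130204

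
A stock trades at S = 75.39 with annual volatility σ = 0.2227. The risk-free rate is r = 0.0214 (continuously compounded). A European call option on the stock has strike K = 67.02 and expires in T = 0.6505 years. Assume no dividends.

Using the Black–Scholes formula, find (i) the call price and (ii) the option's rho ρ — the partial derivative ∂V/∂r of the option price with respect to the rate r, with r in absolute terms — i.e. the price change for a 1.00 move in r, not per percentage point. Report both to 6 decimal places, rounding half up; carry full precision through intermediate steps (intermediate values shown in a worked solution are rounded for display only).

price = 11.005875
ρ = 31.809104

σ√T = 0.2227·√0.6505 = 0.179616
d₁ = (ln(S/K) + (r+σ²/2)T) / (σ√T) = (ln(75.39/67.02) + (0.0214+0.2227²/2)·0.6505) / 0.179616 = (0.117684 + 0.030052) / 0.179616 = 0.822508
d₂ = d₁ − σ√T = 0.822508 − 0.179616 = 0.642892
e^{−rT} = e^{−0.0214·0.6505} = 0.986176
N(d₁) = 0.794606,  N(d₂) = 0.739853
Call price V = S·N(d₁) − K·e^{−rT}·N(d₂) = 59.905343 − 48.899468 = 11.005875
ρ = K·T·e^{−rT}·N(d₂) = 31.809104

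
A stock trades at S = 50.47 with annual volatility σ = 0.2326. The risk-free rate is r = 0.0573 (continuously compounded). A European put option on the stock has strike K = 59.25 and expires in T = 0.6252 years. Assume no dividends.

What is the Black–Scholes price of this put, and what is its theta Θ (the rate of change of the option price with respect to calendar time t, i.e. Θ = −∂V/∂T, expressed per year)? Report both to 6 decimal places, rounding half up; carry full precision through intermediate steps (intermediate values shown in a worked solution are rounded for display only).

price = 8.158108
Θ = 0.056790

σ√T = 0.2326·√0.6252 = 0.183916
d₁ = (ln(S/K) + (r+σ²/2)T) / (σ√T) = (ln(50.47/59.25) + (0.0573+0.2326²/2)·0.6252) / 0.183916 = (-0.160387 + 0.052736) / 0.183916 = -0.585323
d₂ = d₁ − σ√T = -0.585323 − 0.183916 = -0.769239
e^{−rT} = e^{−0.0573·0.6252} = 0.964810
N(−d₁) = 0.720835,  N(−d₂) = 0.779124
Put price V = K·e^{−rT}·N(−d₂) − S·N(−d₁) = 44.538638 − 36.380530 = 8.158108
φ(d₁) = (1/√(2π))·e^{−d₁²/2} = 0.336136
Θ = −S·φ(d₁)·σ/(2√T) + r·K·e^{−rT}·N(−d₂) = −2.495274 + 2.552064 = 0.056790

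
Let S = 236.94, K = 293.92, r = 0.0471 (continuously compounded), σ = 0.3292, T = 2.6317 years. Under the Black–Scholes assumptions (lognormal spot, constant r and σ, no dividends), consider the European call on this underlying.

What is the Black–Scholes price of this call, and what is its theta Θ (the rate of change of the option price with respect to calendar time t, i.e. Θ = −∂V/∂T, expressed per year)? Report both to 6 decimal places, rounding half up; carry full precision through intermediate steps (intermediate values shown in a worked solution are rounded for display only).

price = 41.668586
Θ = -13.589512

σ√T = 0.3292·√2.6317 = 0.534045
d₁ = (ln(S/K) + (r+σ²/2)T) / (σ√T) = (ln(236.94/293.92) + (0.0471+0.3292²/2)·2.6317) / 0.534045 = (-0.215501 + 0.266555) / 0.534045 = 0.095600
d₂ = d₁ − σ√T = 0.095600 − 0.534045 = -0.438446
e^{−rT} = e^{−0.0471·2.6317} = 0.883421
N(d₁) = 0.538081,  N(d₂) = 0.330532
Call price V = S·N(d₁) − K·e^{−rT}·N(d₂) = 127.492847 − 85.824261 = 41.668586
φ(d₁) = (1/√(2π))·e^{−d₁²/2} = 0.397123
Θ = −S·φ(d₁)·σ/(2√T) − r·K·e^{−rT}·N(d₂) = −9.547189 − 4.042323 = -13.589512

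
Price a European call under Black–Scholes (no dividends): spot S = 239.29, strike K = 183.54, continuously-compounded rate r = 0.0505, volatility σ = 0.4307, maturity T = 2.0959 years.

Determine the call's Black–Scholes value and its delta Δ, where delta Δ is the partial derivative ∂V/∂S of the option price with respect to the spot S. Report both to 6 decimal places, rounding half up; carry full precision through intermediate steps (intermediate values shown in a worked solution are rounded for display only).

σ√T = 0.4307·√2.0959 = 0.623534
d₁ = (ln(S/K) + (r+σ²/2)T) / (σ√T) = (ln(239.29/183.54) + (0.0505+0.4307²/2)·2.0959) / 0.623534 = (0.265244 + 0.300240) / 0.623534 = 0.906901
d₂ = d₁ − σ√T = 0.906901 − 0.623534 = 0.283367
e^{−rT} = e^{−0.0505·2.0959} = 0.899566
N(d₁) = 0.817771,  N(d₂) = 0.611552
Call price V = S·N(d₁) − K·e^{−rT}·N(d₂) = 195.684309 − 100.971168 = 94.713141
Δ = N(d₁) = 0.817771

price = 94.713141
Δ = 0.817771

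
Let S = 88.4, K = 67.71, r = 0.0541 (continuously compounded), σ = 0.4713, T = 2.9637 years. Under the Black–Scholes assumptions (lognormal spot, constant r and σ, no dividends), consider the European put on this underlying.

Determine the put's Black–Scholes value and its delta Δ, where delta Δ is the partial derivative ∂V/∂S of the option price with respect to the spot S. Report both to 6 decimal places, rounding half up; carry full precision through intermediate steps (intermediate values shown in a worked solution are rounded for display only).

σ√T = 0.4713·√2.9637 = 0.811362
d₁ = (ln(S/K) + (r+σ²/2)T) / (σ√T) = (ln(88.4/67.71) + (0.0541+0.4713²/2)·2.9637) / 0.811362 = (0.266638 + 0.489490) / 0.811362 = 0.931925
d₂ = d₁ − σ√T = 0.931925 − 0.811362 = 0.120563
e^{−rT} = e^{−0.0541·2.9637} = 0.851857
N(−d₁) = 0.175688,  N(−d₂) = 0.452019
Put price V = K·e^{−rT}·N(−d₂) − S·N(−d₁) = 26.072097 − 15.530791 = 10.541307
Δ = −N(−d₁) = -0.175688

price = 10.541307
Δ = -0.175688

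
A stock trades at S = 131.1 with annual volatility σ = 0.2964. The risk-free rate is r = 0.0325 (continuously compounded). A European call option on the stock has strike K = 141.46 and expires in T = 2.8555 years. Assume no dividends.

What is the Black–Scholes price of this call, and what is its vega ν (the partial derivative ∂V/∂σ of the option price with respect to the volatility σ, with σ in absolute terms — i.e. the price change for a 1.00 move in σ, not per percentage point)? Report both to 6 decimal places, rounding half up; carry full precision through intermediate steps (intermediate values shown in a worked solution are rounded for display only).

σ√T = 0.2964·√2.8555 = 0.500863
d₁ = (ln(S/K) + (r+σ²/2)T) / (σ√T) = (ln(131.1/141.46) + (0.0325+0.2964²/2)·2.8555) / 0.500863 = (-0.076057 + 0.218236) / 0.500863 = 0.283868
d₂ = d₁ − σ√T = 0.283868 − 0.500863 = -0.216995
e^{−rT} = e^{−0.0325·2.8555} = 0.911372
N(d₁) = 0.611744,  N(d₂) = 0.414106
Call price V = S·N(d₁) − K·e^{−rT}·N(d₂) = 80.199681 − 53.387686 = 26.811996
φ(d₁) = (1/√(2π))·e^{−d₁²/2} = 0.383188
ν = S·φ(d₁)·√T = 84.889868

price = 26.811996
ν = 84.889868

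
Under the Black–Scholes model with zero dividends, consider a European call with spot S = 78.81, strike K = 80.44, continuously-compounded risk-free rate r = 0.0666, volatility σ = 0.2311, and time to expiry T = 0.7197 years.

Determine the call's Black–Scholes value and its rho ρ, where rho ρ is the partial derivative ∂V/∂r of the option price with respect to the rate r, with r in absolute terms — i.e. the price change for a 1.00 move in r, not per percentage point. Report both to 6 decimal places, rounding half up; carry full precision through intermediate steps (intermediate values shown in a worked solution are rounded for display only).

σ√T = 0.2311·√0.7197 = 0.196054
d₁ = (ln(S/K) + (r+σ²/2)T) / (σ√T) = (ln(78.81/80.44) + (0.0666+0.2311²/2)·0.7197) / 0.196054 = (-0.020472 + 0.067151) / 0.196054 = 0.238092
d₂ = d₁ − σ√T = 0.238092 − 0.196054 = 0.042038
e^{−rT} = e^{−0.0666·0.7197} = 0.953199
N(d₁) = 0.594095,  N(d₂) = 0.516766
Call price V = S·N(d₁) − K·e^{−rT}·N(d₂) = 46.820644 − 39.623176 = 7.197468
ρ = K·T·e^{−rT}·N(d₂) = 28.516800

price = 7.197468
ρ = 28.516800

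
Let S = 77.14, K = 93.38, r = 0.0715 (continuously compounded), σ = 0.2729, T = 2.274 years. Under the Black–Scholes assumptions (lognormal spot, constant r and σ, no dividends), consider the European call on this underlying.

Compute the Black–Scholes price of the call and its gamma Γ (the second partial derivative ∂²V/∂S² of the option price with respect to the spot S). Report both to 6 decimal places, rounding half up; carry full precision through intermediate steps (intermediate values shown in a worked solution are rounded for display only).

price = 11.673694
Γ = 0.012450

σ√T = 0.2729·√2.274 = 0.411527
d₁ = (ln(S/K) + (r+σ²/2)T) / (σ√T) = (ln(77.14/93.38) + (0.0715+0.2729²/2)·2.274) / 0.411527 = (-0.191055 + 0.247268) / 0.411527 = 0.136596
d₂ = d₁ − σ√T = 0.136596 − 0.411527 = -0.274931
e^{−rT} = e^{−0.0715·2.274} = 0.849939
N(d₁) = 0.554325,  N(d₂) = 0.391685
Call price V = S·N(d₁) − K·e^{−rT}·N(d₂) = 42.760638 − 31.086943 = 11.673694
φ(d₁) = (1/√(2π))·e^{−d₁²/2} = 0.395238
Γ = φ(d₁) / (S·σ·√T) = 0.012450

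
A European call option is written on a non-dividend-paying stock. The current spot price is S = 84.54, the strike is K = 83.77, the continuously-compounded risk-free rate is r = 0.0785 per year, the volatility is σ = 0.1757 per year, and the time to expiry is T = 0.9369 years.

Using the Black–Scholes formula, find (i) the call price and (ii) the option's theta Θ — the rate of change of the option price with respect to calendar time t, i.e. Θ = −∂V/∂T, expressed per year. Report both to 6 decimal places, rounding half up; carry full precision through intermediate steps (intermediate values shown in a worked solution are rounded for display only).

σ√T = 0.1757·√0.9369 = 0.170066
d₁ = (ln(S/K) + (r+σ²/2)T) / (σ√T) = (ln(84.54/83.77) + (0.0785+0.1757²/2)·0.9369) / 0.170066 = (0.009150 + 0.088008) / 0.170066 = 0.571293
d₂ = d₁ − σ√T = 0.571293 − 0.170066 = 0.401227
e^{−rT} = e^{−0.0785·0.9369} = 0.929093
N(d₁) = 0.716100,  N(d₂) = 0.655874
Call price V = S·N(d₁) − K·e^{−rT}·N(d₂) = 60.539061 − 51.046704 = 9.492357
φ(d₁) = (1/√(2π))·e^{−d₁²/2} = 0.338874
Θ = −S·φ(d₁)·σ/(2√T) − r·K·e^{−rT}·N(d₂) = −2.600134 − 4.007166 = -6.607301

price = 9.492357
Θ = -6.607301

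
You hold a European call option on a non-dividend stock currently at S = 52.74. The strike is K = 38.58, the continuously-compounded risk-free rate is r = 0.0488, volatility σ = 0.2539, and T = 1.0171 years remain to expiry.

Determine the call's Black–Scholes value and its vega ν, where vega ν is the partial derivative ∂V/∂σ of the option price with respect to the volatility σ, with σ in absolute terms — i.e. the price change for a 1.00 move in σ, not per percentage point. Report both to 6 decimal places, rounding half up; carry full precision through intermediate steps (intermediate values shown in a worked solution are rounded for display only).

σ√T = 0.2539·√1.0171 = 0.256062
d₁ = (ln(S/K) + (r+σ²/2)T) / (σ√T) = (ln(52.74/38.58) + (0.0488+0.2539²/2)·1.0171) / 0.256062 = (0.312640 + 0.082418) / 0.256062 = 1.542826
d₂ = d₁ − σ√T = 1.542826 − 0.256062 = 1.286764
e^{−rT} = e^{−0.0488·1.0171} = 0.951577
N(d₁) = 0.938563,  N(d₂) = 0.900912
Call price V = S·N(d₁) − K·e^{−rT}·N(d₂) = 49.499836 − 33.074133 = 16.425703
φ(d₁) = (1/√(2π))·e^{−d₁²/2} = 0.121348
ν = S·φ(d₁)·√T = 6.454374

price = 16.425703
ν = 6.454374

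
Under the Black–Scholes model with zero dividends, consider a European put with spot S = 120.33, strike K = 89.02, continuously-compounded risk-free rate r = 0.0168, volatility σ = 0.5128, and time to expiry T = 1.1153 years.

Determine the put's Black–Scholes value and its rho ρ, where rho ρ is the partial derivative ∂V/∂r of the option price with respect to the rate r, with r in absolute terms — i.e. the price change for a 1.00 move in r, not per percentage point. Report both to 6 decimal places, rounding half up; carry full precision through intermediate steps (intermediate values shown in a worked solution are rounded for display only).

price = 9.317701
ρ = -36.478257

σ√T = 0.5128·√1.1153 = 0.541557
d₁ = (ln(S/K) + (r+σ²/2)T) / (σ√T) = (ln(120.33/89.02) + (0.0168+0.5128²/2)·1.1153) / 0.541557 = (0.301377 + 0.165379) / 0.541557 = 0.861878
d₂ = d₁ − σ√T = 0.861878 − 0.541557 = 0.320321
e^{−rT} = e^{−0.0168·1.1153} = 0.981437
N(−d₁) = 0.194377,  N(−d₂) = 0.374362
Put price V = K·e^{−rT}·N(−d₂) − S·N(−d₁) = 32.707125 − 23.389424 = 9.317701
ρ = −K·T·e^{−rT}·N(−d₂) = -36.478257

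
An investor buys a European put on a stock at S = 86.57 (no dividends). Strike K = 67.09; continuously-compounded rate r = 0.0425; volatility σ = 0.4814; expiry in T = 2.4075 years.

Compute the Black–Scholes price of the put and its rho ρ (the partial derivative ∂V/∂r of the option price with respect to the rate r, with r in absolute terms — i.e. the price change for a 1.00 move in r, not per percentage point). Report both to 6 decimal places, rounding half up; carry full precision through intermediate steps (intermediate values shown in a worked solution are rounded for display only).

σ√T = 0.4814·√2.4075 = 0.746946
d₁ = (ln(S/K) + (r+σ²/2)T) / (σ√T) = (ln(86.57/67.09) + (0.0425+0.4814²/2)·2.4075) / 0.746946 = (0.254918 + 0.381283) / 0.746946 = 0.851737
d₂ = d₁ − σ√T = 0.851737 − 0.746946 = 0.104791
e^{−rT} = e^{−0.0425·2.4075} = 0.902742
N(−d₁) = 0.197180,  N(−d₂) = 0.458271
Put price V = K·e^{−rT}·N(−d₂) − S·N(−d₁) = 27.755158 − 17.069886 = 10.685272
ρ = −K·T·e^{−rT}·N(−d₂) = -66.820543

price = 10.685272
ρ = -66.820543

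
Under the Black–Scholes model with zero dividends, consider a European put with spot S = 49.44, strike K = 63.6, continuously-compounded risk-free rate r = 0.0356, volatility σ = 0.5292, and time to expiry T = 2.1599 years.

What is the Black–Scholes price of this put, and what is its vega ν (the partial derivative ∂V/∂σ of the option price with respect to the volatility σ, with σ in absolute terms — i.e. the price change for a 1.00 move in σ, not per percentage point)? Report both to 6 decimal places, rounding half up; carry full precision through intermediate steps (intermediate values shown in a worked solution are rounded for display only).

σ√T = 0.5292·√2.1599 = 0.777744
d₁ = (ln(S/K) + (r+σ²/2)T) / (σ√T) = (ln(49.44/63.6) + (0.0356+0.5292²/2)·2.1599) / 0.777744 = (-0.251854 + 0.379335) / 0.777744 = 0.163912
d₂ = d₁ − σ√T = 0.163912 − 0.777744 = -0.613832
e^{−rT} = e^{−0.0356·2.1599} = 0.925989
N(−d₁) = 0.434900,  N(−d₂) = 0.730337
Put price V = K·e^{−rT}·N(−d₂) − S·N(−d₁) = 43.011673 − 21.501465 = 21.510208
φ(d₁) = (1/√(2π))·e^{−d₁²/2} = 0.393619
ν = S·φ(d₁)·√T = 28.600341

price = 21.510208
ν = 28.600341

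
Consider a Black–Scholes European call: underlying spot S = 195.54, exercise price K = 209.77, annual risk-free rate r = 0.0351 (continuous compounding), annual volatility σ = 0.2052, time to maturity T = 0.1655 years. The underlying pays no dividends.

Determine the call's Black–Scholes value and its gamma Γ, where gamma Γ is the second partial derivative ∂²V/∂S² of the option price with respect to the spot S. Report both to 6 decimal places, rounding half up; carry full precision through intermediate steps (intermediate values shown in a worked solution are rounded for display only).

price = 2.127649
Γ = 0.018721

σ√T = 0.2052·√0.1655 = 0.083479
d₁ = (ln(S/K) + (r+σ²/2)T) / (σ√T) = (ln(195.54/209.77) + (0.0351+0.2052²/2)·0.1655) / 0.083479 = (-0.070247 + 0.009293) / 0.083479 = -0.730165
d₂ = d₁ − σ√T = -0.730165 − 0.083479 = -0.813644
e^{−rT} = e^{−0.0351·0.1655} = 0.994208
N(d₁) = 0.232645,  N(d₂) = 0.207925
Call price V = S·N(d₁) − K·e^{−rT}·N(d₂) = 45.491336 − 43.363688 = 2.127649
φ(d₁) = (1/√(2π))·e^{−d₁²/2} = 0.305591
Γ = φ(d₁) / (S·σ·√T) = 0.018721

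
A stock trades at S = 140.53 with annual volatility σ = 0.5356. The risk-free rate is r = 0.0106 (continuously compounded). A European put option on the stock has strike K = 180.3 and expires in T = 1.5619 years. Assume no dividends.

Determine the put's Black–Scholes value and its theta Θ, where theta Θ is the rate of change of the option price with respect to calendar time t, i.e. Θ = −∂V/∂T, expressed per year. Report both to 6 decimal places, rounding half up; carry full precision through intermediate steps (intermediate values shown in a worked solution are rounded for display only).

σ√T = 0.5356·√1.5619 = 0.669371
d₁ = (ln(S/K) + (r+σ²/2)T) / (σ√T) = (ln(140.53/180.3) + (0.0106+0.5356²/2)·1.5619) / 0.669371 = (-0.249201 + 0.240585) / 0.669371 = -0.012872
d₂ = d₁ − σ√T = -0.012872 − 0.669371 = -0.682243
e^{−rT} = e^{−0.0106·1.5619} = 0.983580
N(−d₁) = 0.505135,  N(−d₂) = 0.752457
Put price V = K·e^{−rT}·N(−d₂) − S·N(−d₁) = 133.440419 − 70.986610 = 62.453809
φ(d₁) = (1/√(2π))·e^{−d₁²/2} = 0.398909
Θ = −S·φ(d₁)·σ/(2√T) + r·K·e^{−rT}·N(−d₂) = −12.012326 + 1.414468 = -10.597857

price = 62.453809
Θ = -10.597857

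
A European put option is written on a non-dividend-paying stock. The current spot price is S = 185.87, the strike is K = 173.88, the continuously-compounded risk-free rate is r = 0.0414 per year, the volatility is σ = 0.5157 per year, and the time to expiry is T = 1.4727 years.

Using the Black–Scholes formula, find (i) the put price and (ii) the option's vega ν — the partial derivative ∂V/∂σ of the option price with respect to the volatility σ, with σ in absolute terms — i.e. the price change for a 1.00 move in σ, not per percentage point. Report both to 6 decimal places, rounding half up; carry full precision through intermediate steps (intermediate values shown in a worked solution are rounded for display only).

σ√T = 0.5157·√1.4727 = 0.625827
d₁ = (ln(S/K) + (r+σ²/2)T) / (σ√T) = (ln(185.87/173.88) + (0.0414+0.5157²/2)·1.4727) / 0.625827 = (0.066682 + 0.256799) / 0.625827 = 0.516887
d₂ = d₁ − σ√T = 0.516887 − 0.625827 = -0.108940
e^{−rT} = e^{−0.0414·1.4727} = 0.940852
N(−d₁) = 0.302618,  N(−d₂) = 0.543375
Put price V = K·e^{−rT}·N(−d₂) − S·N(−d₁) = 88.893607 − 56.247544 = 32.646063
φ(d₁) = (1/√(2π))·e^{−d₁²/2} = 0.349055
ν = S·φ(d₁)·√T = 78.733743

price = 32.646063
ν = 78.733743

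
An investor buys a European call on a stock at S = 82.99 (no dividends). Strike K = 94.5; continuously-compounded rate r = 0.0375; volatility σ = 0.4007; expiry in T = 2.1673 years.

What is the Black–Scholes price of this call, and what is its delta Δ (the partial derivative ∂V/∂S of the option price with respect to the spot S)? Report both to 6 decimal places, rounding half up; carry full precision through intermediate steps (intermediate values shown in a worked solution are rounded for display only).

price = 17.728732
Δ = 0.584162

σ√T = 0.4007·√2.1673 = 0.589901
d₁ = (ln(S/K) + (r+σ²/2)T) / (σ√T) = (ln(82.99/94.5) + (0.0375+0.4007²/2)·2.1673) / 0.589901 = (-0.129880 + 0.255265) / 0.589901 = 0.212553
d₂ = d₁ − σ√T = 0.212553 − 0.589901 = -0.377347
e^{−rT} = e^{−0.0375·2.1673} = 0.921941
N(d₁) = 0.584162,  N(d₂) = 0.352958
Call price V = S·N(d₁) − K·e^{−rT}·N(d₂) = 48.479634 − 30.750902 = 17.728732
Δ = N(d₁) = 0.584162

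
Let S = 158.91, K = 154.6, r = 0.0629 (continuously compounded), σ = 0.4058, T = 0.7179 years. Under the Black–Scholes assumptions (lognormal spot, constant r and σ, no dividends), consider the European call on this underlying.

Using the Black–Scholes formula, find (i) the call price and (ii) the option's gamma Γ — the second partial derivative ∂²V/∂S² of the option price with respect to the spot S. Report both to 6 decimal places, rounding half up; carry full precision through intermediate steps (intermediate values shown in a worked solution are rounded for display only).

price = 26.959171
Γ = 0.006785

σ√T = 0.4058·√0.7179 = 0.343830
d₁ = (ln(S/K) + (r+σ²/2)T) / (σ√T) = (ln(158.91/154.6) + (0.0629+0.4058²/2)·0.7179) / 0.343830 = (0.027497 + 0.104266) / 0.343830 = 0.383219
d₂ = d₁ − σ√T = 0.383219 − 0.343830 = 0.039389
e^{−rT} = e^{−0.0629·0.7179} = 0.955848
N(d₁) = 0.649221,  N(d₂) = 0.515710
Call price V = S·N(d₁) − K·e^{−rT}·N(d₂) = 103.167777 − 76.208607 = 26.959171
φ(d₁) = (1/√(2π))·e^{−d₁²/2} = 0.370698
Γ = φ(d₁) / (S·σ·√T) = 0.006785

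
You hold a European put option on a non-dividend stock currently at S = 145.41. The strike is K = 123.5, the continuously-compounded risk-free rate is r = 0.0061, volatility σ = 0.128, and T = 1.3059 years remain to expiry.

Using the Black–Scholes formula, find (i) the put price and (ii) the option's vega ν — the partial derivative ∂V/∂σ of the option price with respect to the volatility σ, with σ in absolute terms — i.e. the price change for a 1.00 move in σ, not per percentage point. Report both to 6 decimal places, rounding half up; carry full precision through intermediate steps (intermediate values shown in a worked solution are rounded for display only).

σ√T = 0.128·√1.3059 = 0.146273
d₁ = (ln(S/K) + (r+σ²/2)T) / (σ√T) = (ln(145.41/123.5) + (0.0061+0.128²/2)·1.3059) / 0.146273 = (0.163316 + 0.018664) / 0.146273 = 1.244111
d₂ = d₁ − σ√T = 1.244111 − 0.146273 = 1.097837
e^{−rT} = e^{−0.0061·1.3059} = 0.992066
N(−d₁) = 0.106729,  N(−d₂) = 0.136138
Put price V = K·e^{−rT}·N(−d₂) − S·N(−d₁) = 16.679614 − 15.519527 = 1.160087
φ(d₁) = (1/√(2π))·e^{−d₁²/2} = 0.183995
ν = S·φ(d₁)·√T = 30.574290

price = 1.160087
ν = 30.574290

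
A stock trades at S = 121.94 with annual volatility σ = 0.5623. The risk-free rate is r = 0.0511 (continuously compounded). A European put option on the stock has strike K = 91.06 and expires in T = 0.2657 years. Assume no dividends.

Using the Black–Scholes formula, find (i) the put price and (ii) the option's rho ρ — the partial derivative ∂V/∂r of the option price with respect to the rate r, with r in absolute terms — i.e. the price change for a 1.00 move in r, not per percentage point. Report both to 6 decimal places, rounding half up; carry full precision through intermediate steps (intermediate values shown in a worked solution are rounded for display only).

price = 2.261242
ρ = -4.333784

σ√T = 0.5623·√0.2657 = 0.289844
d₁ = (ln(S/K) + (r+σ²/2)T) / (σ√T) = (ln(121.94/91.06) + (0.0511+0.5623²/2)·0.2657) / 0.289844 = (0.292010 + 0.055582) / 0.289844 = 1.199241
d₂ = d₁ − σ√T = 1.199241 − 0.289844 = 0.909397
e^{−rT} = e^{−0.0511·0.2657} = 0.986514
N(−d₁) = 0.115217,  N(−d₂) = 0.181570
Put price V = K·e^{−rT}·N(−d₂) − S·N(−d₁) = 16.310818 − 14.049576 = 2.261242
ρ = −K·T·e^{−rT}·N(−d₂) = -4.333784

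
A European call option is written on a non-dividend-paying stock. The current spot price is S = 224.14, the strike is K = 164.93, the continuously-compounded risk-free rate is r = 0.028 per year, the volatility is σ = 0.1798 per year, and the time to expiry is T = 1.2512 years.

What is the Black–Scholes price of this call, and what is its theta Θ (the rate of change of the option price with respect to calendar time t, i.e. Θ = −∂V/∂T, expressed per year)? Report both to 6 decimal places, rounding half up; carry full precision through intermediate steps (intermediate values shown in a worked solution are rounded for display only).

σ√T = 0.1798·√1.2512 = 0.201119
d₁ = (ln(S/K) + (r+σ²/2)T) / (σ√T) = (ln(224.14/164.93) + (0.028+0.1798²/2)·1.2512) / 0.201119 = (0.306750 + 0.055258) / 0.201119 = 1.799968
d₂ = d₁ − σ√T = 1.799968 − 0.201119 = 1.598849
e^{−rT} = e^{−0.028·1.2512} = 0.965573
N(d₁) = 0.964067,  N(d₂) = 0.945073
Call price V = S·N(d₁) − K·e^{−rT}·N(d₂) = 216.086013 − 150.504707 = 65.581306
φ(d₁) = (1/√(2π))·e^{−d₁²/2} = 0.078955
Θ = −S·φ(d₁)·σ/(2√T) − r·K·e^{−rT}·N(d₂) = −1.422308 − 4.214132 = -5.636440

price = 65.581306
Θ = -5.636440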